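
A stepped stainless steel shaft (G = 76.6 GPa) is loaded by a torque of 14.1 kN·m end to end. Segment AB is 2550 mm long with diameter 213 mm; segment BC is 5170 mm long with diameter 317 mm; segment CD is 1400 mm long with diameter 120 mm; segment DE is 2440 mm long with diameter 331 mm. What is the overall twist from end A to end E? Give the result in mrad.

J_AB = π(0.213)⁴/32 = 2.02×10^-4 m⁴; J_BC = π(0.317)⁴/32 = 9.91×10^-4 m⁴; J_CD = π(0.120)⁴/32 = 2.04×10^-5 m⁴; J_DE = π(0.331)⁴/32 = 1.18×10^-3 m⁴.
θ = (T/G)·Σ L_i/J_i = (14100/76.6×10⁹)·(2.55/2.02×10^-4 + 5.17/9.91×10^-4 + 1.40/2.04×10^-5 + 2.44/1.18×10^-3) = 0.01632 rad.

16.3 mrad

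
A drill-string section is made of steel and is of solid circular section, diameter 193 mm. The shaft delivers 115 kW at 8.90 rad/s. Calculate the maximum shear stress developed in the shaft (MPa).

ω = 8.90 rad/s, so T = P/ω = 115×10³ / 8.900 = 12920 N·m.
J = πd⁴/32 = π(0.193)⁴/32 = 1.362×10^-4 m⁴.
τ_max = T·r/J = 12920 × 0.0965 / 1.362×10^-4 = 9.154×10^6 Pa.

9.15 MPa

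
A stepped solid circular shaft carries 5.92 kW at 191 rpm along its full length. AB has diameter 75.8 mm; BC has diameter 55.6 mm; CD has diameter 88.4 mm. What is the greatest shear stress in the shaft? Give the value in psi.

1270 psi

ω = 2π·191/60 = 20.00 rad/s, so T = P/ω = 5.92×10³ / 20.00 = 296.0 N·m.
Under the same torque, τ_max = 16T/(πd³) is largest where d is smallest — segment BC (d = 55.6 mm).
τ_max = 16·296.0/(π·(0.0556)³) = 8.770×10^6 Pa.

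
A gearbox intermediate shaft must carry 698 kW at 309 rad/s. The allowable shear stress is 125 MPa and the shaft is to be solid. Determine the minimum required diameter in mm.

45.1 mm

ω = 309 rad/s, so T = P/ω = 698×10³ / 309.0 = 2259 N·m.
For a solid shaft τ_max = 16T/(πd³), so d = (16T/(π τ_allow))^(1/3) = (16·2259/(π·1.25×10^8))^(1/3) = 0.04515 m.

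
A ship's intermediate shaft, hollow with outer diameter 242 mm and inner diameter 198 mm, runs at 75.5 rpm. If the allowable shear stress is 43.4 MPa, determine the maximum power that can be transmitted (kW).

J = π(d_o⁴ − d_i⁴)/32 = π(0.242⁴ − 0.198⁴)/32 = 1.858×10^-4 m⁴.
T_max = τ_allow·J/r = 4.34×10^7 × 1.858×10^-4 / 0.121 = 66650 N·m.
ω = 2π·75.5/60 = 7.906 rad/s, so P_max = T_max·ω = 5.270×10^5 W.

527 kW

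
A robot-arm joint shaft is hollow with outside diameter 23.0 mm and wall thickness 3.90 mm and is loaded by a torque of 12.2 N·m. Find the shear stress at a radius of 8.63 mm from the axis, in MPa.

4.74 MPa

J = π(d_o⁴ − d_i⁴)/32 = π(0.0230⁴ − 0.0152⁴)/32 = 2.223×10^-8 m⁴.
Shear stress varies linearly with radius: τ = T·r/J = 12.20 × 0.00863 / 2.223×10^-8 = 4.736×10^6 Pa.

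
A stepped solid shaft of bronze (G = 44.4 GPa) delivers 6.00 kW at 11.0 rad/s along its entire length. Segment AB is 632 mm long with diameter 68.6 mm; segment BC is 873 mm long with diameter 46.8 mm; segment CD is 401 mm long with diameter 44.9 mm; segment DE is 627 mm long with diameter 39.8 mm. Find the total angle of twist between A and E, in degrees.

ω = 11.0 rad/s, so T = P/ω = 6.00×10³ / 11.00 = 545.5 N·m.
J_AB = π(0.0686)⁴/32 = 2.17×10^-6 m⁴; J_BC = π(0.0468)⁴/32 = 4.71×10^-7 m⁴; J_CD = π(0.0449)⁴/32 = 3.99×10^-7 m⁴; J_DE = π(0.0398)⁴/32 = 2.46×10^-7 m⁴.
θ = (T/G)·Σ L_i/J_i = (545.5/44.4×10⁹)·(0.632/2.17×10^-6 + 0.873/4.71×10^-7 + 0.401/3.99×10^-7 + 0.627/2.46×10^-7) = 0.06996 rad.

4.01°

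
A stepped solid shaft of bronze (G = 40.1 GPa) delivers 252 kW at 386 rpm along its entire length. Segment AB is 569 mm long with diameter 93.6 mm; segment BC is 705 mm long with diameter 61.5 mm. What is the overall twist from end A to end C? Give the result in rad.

0.0898 rad

ω = 2π·386/60 = 40.42 rad/s, so T = P/ω = 252×10³ / 40.42 = 6234 N·m.
J_AB = π(0.0936)⁴/32 = 7.54×10^-6 m⁴; J_BC = π(0.0615)⁴/32 = 1.40×10^-6 m⁴.
θ = (T/G)·Σ L_i/J_i = (6234/40.1×10⁹)·(0.569/7.54×10^-6 + 0.705/1.40×10^-6) = 0.08978 rad.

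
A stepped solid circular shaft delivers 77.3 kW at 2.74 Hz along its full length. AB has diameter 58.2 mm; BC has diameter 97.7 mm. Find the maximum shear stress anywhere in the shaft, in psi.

16800 psi

ω = 2π·2.74 = 17.22 rad/s, so T = P/ω = 77.3×10³ / 17.22 = 4490 N·m.
Under the same torque, τ_max = 16T/(πd³) is largest where d is smallest — segment AB (d = 58.2 mm).
τ_max = 16·4490/(π·(0.0582)³) = 1.160×10^8 Pa.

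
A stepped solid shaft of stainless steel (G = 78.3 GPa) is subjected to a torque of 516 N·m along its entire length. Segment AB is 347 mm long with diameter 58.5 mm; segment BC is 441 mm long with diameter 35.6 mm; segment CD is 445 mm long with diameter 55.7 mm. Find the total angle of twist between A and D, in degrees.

1.35°

J_AB = π(0.0585)⁴/32 = 1.15×10^-6 m⁴; J_BC = π(0.0356)⁴/32 = 1.58×10^-7 m⁴; J_CD = π(0.0557)⁴/32 = 9.45×10^-7 m⁴.
θ = (T/G)·Σ L_i/J_i = (516.0/78.3×10⁹)·(0.347/1.15×10^-6 + 0.441/1.58×10^-7 + 0.445/9.45×10^-7) = 0.02352 rad.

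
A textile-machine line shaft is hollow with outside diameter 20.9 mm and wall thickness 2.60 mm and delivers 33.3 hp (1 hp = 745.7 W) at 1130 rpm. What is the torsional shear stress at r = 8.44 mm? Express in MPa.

139 MPa

ω = 2π·1130/60 = 118.3 rad/s, so T = P/ω = 33.3×745.7 / 118.3 = 209.8 N·m.
J = π(d_o⁴ − d_i⁴)/32 = π(0.0209⁴ − 0.0157⁴)/32 = 1.277×10^-8 m⁴.
Shear stress varies linearly with radius: τ = T·r/J = 209.8 × 0.00844 / 1.277×10^-8 = 1.387×10^8 Pa.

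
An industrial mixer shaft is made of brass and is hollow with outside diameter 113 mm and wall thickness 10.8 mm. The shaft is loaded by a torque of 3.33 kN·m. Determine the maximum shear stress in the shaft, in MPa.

20.5 MPa

J = π(d_o⁴ − d_i⁴)/32 = π(0.113⁴ − 0.0914⁴)/32 = 9.156×10^-6 m⁴.
τ_max = T·r/J = 3330 × 0.0565 / 9.156×10^-6 = 2.055×10^7 Pa.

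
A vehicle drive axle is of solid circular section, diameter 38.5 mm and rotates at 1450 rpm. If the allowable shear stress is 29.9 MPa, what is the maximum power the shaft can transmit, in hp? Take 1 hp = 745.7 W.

J = πd⁴/32 = π(0.0385)⁴/32 = 2.157×10^-7 m⁴.
T_max = τ_allow·J/r = 2.99×10^7 × 2.157×10^-7 / 0.0192 = 335.0 N·m.
ω = 2π·1450/60 = 151.8 rad/s, so P_max = T_max·ω = 5.087×10^4 W.

68.2 hp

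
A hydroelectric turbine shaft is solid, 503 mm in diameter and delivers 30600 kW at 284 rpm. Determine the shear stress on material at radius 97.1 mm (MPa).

15.9 MPa

ω = 2π·284/60 = 29.74 rad/s, so T = P/ω = 30600×10³ / 29.74 = 1.029e6 N·m.
J = πd⁴/32 = π(0.503)⁴/32 = 6.285×10^-3 m⁴.
Shear stress varies linearly with radius: τ = T·r/J = 1.029e6 × 0.0971 / 6.285×10^-3 = 1.590×10^7 Pa.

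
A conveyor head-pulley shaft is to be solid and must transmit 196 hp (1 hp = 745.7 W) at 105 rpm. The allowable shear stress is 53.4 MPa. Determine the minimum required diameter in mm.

ω = 2π·105/60 = 11.00 rad/s, so T = P/ω = 196×745.7 / 11.00 = 13290 N·m.
For a solid shaft τ_max = 16T/(πd³), so d = (16T/(π τ_allow))^(1/3) = (16·13290/(π·5.34×10^7))^(1/3) = 0.1082 m.

108 mm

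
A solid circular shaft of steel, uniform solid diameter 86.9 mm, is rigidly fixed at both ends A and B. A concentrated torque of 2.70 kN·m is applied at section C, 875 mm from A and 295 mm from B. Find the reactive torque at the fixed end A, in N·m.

681 N·m

With uniform GJ and both ends fixed, compatibility θ_AC = θ_CB gives T_A·a = T_B·b, together with T_A + T_B = T₀.
T_A = T₀·b/(a+b) = 2700·295/1170 = 680.8 N·m; T_B = 2019 N·m.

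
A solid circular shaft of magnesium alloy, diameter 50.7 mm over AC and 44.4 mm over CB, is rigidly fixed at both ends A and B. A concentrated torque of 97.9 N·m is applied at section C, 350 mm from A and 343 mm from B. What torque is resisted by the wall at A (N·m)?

Compatibility: T_A·a/J_AC = T_B·b/J_CB with T_A + T_B = T₀.
J_AC = 6.49×10^-7 m⁴, J_CB = 3.82×10^-7 m⁴, so T_A = T₀·(J_AC/a)/((J_AC/a)+(J_CB/b)) = 61.18 N·m, T_B = 36.72 N·m.

61.2 N·m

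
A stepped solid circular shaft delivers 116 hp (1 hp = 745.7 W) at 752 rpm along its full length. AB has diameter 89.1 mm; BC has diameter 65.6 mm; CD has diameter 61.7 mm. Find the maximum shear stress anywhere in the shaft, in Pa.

ω = 2π·752/60 = 78.75 rad/s, so T = P/ω = 116×745.7 / 78.75 = 1098 N·m.
Under the same torque, τ_max = 16T/(πd³) is largest where d is smallest — segment CD (d = 61.7 mm).
τ_max = 16·1098/(π·(0.0617)³) = 2.382×10^7 Pa.

2.38e7 Pa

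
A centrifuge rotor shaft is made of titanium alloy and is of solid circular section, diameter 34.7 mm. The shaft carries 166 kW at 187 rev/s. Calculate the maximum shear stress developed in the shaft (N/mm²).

ω = 2π·187 = 1175 rad/s, so T = P/ω = 166×10³ / 1175 = 141.3 N·m.
J = πd⁴/32 = π(0.0347)⁴/32 = 1.423×10^-7 m⁴.
τ_max = T·r/J = 141.3 × 0.0174 / 1.423×10^-7 = 1.722×10^7 Pa.

17.2 N/mm²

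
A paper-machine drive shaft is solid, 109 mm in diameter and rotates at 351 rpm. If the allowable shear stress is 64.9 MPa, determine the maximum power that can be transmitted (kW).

J = πd⁴/32 = π(0.109)⁴/32 = 1.386×10^-5 m⁴.
T_max = τ_allow·J/r = 6.49×10^7 × 1.386×10^-5 / 0.0545 = 16500 N·m.
ω = 2π·351/60 = 36.76 rad/s, so P_max = T_max·ω = 6.066×10^5 W.

607 kW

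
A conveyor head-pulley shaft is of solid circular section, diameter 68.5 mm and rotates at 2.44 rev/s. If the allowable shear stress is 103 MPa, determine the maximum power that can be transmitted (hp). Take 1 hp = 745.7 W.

134 hp

J = πd⁴/32 = π(0.0685)⁴/32 = 2.162×10^-6 m⁴.
T_max = τ_allow·J/r = 1.03×10^8 × 2.162×10^-6 / 0.0343 = 6500 N·m.
ω = 2π·2.44 = 15.33 rad/s, so P_max = T_max·ω = 9.966×10^4 W.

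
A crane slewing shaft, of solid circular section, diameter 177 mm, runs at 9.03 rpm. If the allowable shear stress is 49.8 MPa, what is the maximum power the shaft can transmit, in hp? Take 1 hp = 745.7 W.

68.8 hp

J = πd⁴/32 = π(0.177)⁴/32 = 9.636×10^-5 m⁴.
T_max = τ_allow·J/r = 4.98×10^7 × 9.636×10^-5 / 0.0885 = 54220 N·m.
ω = 2π·9.03/60 = 0.9456 rad/s, so P_max = T_max·ω = 5.127×10^4 W.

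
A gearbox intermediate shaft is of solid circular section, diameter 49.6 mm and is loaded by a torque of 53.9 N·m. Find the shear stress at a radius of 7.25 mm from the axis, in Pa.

658000 Pa

J = πd⁴/32 = π(0.0496)⁴/32 = 5.942×10^-7 m⁴.
Shear stress varies linearly with radius: τ = T·r/J = 53.90 × 0.00725 / 5.942×10^-7 = 6.577×10^5 Pa.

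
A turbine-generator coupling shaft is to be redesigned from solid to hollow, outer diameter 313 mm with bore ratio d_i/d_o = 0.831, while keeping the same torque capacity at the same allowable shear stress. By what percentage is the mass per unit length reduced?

52.3 %

Equal τ_max and T ⇒ the solid shaft needs d_s³ = d_o³(1−k⁴), so d_s = 313·(1−0.831⁴)^(1/3) = 252.2 mm.
Area ratio A_h/A_s = d_o²(1−k²)/d_s² = (1−k²)/(1−k⁴)^(2/3) = 0.4766.
Mass saving = 1 − 0.4766 = 52.3 %.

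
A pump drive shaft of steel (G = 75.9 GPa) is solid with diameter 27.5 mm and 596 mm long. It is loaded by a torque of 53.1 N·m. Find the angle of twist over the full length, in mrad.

7.43 mrad

J = πd⁴/32 = π(0.0275)⁴/32 = 5.615×10^-8 m⁴.
θ = T·L/(G·J) = 53.10 × 0.596 / (75.9×10⁹ × 5.615×10^-8) = 7.426×10^-3 rad.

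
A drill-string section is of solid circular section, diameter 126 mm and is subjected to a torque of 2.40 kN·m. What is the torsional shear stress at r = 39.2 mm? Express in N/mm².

J = πd⁴/32 = π(0.126)⁴/32 = 2.474×10^-5 m⁴.
Shear stress varies linearly with radius: τ = T·r/J = 2400 × 0.0392 / 2.474×10^-5 = 3.802×10^6 Pa.

3.80 N/mm²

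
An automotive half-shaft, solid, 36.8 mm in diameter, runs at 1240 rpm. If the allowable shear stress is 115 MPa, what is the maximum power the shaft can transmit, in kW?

J = πd⁴/32 = π(0.0368)⁴/32 = 1.800×10^-7 m⁴.
T_max = τ_allow·J/r = 1.15×10^8 × 1.800×10^-7 / 0.0184 = 1125 N·m.
ω = 2π·1240/60 = 129.9 rad/s, so P_max = T_max·ω = 1.461×10^5 W.

146 kW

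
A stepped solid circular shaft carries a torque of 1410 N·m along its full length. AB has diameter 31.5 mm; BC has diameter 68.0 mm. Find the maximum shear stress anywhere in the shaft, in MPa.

Under the same torque, τ_max = 16T/(πd³) is largest where d is smallest — segment AB (d = 31.5 mm).
τ_max = 16·1410/(π·(0.0315)³) = 2.298×10^8 Pa.

230 MPa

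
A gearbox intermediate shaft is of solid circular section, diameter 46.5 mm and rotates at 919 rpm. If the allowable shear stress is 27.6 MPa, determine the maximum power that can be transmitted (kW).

52.4 kW

J = πd⁴/32 = π(0.0465)⁴/32 = 4.590×10^-7 m⁴.
T_max = τ_allow·J/r = 2.76×10^7 × 4.590×10^-7 / 0.0232 = 544.9 N·m.
ω = 2π·919/60 = 96.24 rad/s, so P_max = T_max·ω = 5.244×10^4 W.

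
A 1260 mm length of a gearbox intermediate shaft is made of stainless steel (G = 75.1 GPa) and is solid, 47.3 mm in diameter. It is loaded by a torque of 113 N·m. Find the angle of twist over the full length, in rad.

0.00386 rad

J = πd⁴/32 = π(0.0473)⁴/32 = 4.914×10^-7 m⁴.
θ = T·L/(G·J) = 113.0 × 1.26 / (75.1×10⁹ × 4.914×10^-7) = 3.858×10^-3 rad.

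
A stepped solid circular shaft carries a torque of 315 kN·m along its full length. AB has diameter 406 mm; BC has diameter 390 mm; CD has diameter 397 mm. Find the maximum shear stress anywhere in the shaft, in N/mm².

Under the same torque, τ_max = 16T/(πd³) is largest where d is smallest — segment BC (d = 390 mm).
τ_max = 16·315000/(π·(0.390)³) = 2.704×10^7 Pa.

27.0 N/mm²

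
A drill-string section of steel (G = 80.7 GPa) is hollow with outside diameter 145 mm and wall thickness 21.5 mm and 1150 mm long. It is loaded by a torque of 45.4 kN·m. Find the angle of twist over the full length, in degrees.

J = π(d_o⁴ − d_i⁴)/32 = π(0.145⁴ − 0.102⁴)/32 = 3.277×10^-5 m⁴.
θ = T·L/(G·J) = 45400 × 1.15 / (80.7×10⁹ × 3.277×10^-5) = 0.01974 rad.

1.13°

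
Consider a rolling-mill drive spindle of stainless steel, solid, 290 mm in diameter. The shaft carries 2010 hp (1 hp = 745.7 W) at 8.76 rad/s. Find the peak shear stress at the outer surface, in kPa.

ω = 8.76 rad/s, so T = P/ω = 2010×745.7 / 8.760 = 171100 N·m.
J = πd⁴/32 = π(0.290)⁴/32 = 6.944×10^-4 m⁴.
τ_max = T·r/J = 171100 × 0.145 / 6.944×10^-4 = 3.573×10^7 Pa.

35700 kPa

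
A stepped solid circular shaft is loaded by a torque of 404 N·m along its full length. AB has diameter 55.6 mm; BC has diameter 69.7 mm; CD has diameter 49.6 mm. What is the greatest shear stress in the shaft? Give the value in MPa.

Under the same torque, τ_max = 16T/(πd³) is largest where d is smallest — segment CD (d = 49.6 mm).
τ_max = 16·404.0/(π·(0.0496)³) = 1.686×10^7 Pa.

16.9 MPa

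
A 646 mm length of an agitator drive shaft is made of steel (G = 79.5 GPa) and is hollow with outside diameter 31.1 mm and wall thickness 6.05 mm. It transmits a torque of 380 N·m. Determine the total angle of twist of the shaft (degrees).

J = π(d_o⁴ − d_i⁴)/32 = π(0.0311⁴ − 0.0190⁴)/32 = 7.905×10^-8 m⁴.
θ = T·L/(G·J) = 380.0 × 0.646 / (79.5×10⁹ × 7.905×10^-8) = 0.03906 rad.

2.24°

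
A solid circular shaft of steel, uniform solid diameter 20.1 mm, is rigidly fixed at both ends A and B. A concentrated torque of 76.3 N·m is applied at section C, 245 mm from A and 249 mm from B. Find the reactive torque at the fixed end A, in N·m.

With uniform GJ and both ends fixed, compatibility θ_AC = θ_CB gives T_A·a = T_B·b, together with T_A + T_B = T₀.
T_A = T₀·b/(a+b) = 76.30·249/494.0 = 38.46 N·m; T_B = 37.84 N·m.

38.5 N·m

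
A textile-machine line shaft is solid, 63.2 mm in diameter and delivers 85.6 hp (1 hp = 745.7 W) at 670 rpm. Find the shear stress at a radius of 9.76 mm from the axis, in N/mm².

ω = 2π·670/60 = 70.16 rad/s, so T = P/ω = 85.6×745.7 / 70.16 = 909.8 N·m.
J = πd⁴/32 = π(0.0632)⁴/32 = 1.566×10^-6 m⁴.
Shear stress varies linearly with radius: τ = T·r/J = 909.8 × 0.00976 / 1.566×10^-6 = 5.669×10^6 Pa.

5.67 N/mm²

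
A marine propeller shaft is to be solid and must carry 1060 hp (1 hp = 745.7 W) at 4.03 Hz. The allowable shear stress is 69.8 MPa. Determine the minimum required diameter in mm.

ω = 2π·4.03 = 25.32 rad/s, so T = P/ω = 1060×745.7 / 25.32 = 31220 N·m.
For a solid shaft τ_max = 16T/(πd³), so d = (16T/(π τ_allow))^(1/3) = (16·31220/(π·6.98×10^7))^(1/3) = 0.1316 m.

132 mm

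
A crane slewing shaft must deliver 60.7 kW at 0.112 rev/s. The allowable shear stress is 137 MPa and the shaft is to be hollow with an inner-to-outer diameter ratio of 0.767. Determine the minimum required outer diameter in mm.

ω = 2π·0.112 = 0.7037 rad/s, so T = P/ω = 60.7×10³ / 0.7037 = 86260 N·m.
For a hollow shaft with d_i/d_o = 0.767: τ_max = 16T/(π d_o³ (1−k⁴)), so d_o = [16T/(π τ_allow (1−k⁴))]^(1/3) = [16·86260/(π·1.37×10^8·0.6539)]^(1/3) = 0.1699 m.

170 mm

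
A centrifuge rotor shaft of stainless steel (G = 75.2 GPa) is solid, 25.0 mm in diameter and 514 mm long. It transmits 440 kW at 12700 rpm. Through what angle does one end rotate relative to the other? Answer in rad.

0.0590 rad

ω = 2π·12700/60 = 1330 rad/s, so T = P/ω = 440×10³ / 1330 = 330.8 N·m.
J = πd⁴/32 = π(0.0250)⁴/32 = 3.835×10^-8 m⁴.
θ = T·L/(G·J) = 330.8 × 0.514 / (75.2×10⁹ × 3.835×10^-8) = 0.05897 rad.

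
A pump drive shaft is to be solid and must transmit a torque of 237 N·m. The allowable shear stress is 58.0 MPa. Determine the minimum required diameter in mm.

For a solid shaft τ_max = 16T/(πd³), so d = (16T/(π τ_allow))^(1/3) = (16·237.0/(π·5.80×10^7))^(1/3) = 0.02751 m.

27.5 mm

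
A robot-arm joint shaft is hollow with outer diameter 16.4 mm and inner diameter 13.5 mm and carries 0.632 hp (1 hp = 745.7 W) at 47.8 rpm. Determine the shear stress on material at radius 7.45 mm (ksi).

ω = 2π·47.8/60 = 5.006 rad/s, so T = P/ω = 0.632×745.7 / 5.006 = 94.15 N·m.
J = π(d_o⁴ − d_i⁴)/32 = π(0.0164⁴ − 0.0135⁴)/32 = 3.841×10^-9 m⁴.
Shear stress varies linearly with radius: τ = T·r/J = 94.15 × 0.00745 / 3.841×10^-9 = 1.826×10^8 Pa.

26.5 ksi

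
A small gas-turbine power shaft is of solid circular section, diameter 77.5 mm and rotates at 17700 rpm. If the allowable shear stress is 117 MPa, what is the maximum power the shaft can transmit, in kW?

J = πd⁴/32 = π(0.0775)⁴/32 = 3.542×10^-6 m⁴.
T_max = τ_allow·J/r = 1.17×10^8 × 3.542×10^-6 / 0.0387 = 10690 N·m.
ω = 2π·17700/60 = 1854 rad/s, so P_max = T_max·ω = 1.982×10^7 W.

19800 kW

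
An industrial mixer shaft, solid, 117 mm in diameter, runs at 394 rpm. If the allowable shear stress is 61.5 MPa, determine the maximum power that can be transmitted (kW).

798 kW

J = πd⁴/32 = π(0.117)⁴/32 = 1.840×10^-5 m⁴.
T_max = τ_allow·J/r = 6.15×10^7 × 1.840×10^-5 / 0.0585 = 19340 N·m.
ω = 2π·394/60 = 41.26 rad/s, so P_max = T_max·ω = 7.980×10^5 W.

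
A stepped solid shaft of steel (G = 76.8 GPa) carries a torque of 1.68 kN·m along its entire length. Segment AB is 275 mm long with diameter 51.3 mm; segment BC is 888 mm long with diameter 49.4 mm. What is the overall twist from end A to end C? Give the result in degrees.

J_AB = π(0.0513)⁴/32 = 6.80×10^-7 m⁴; J_BC = π(0.0494)⁴/32 = 5.85×10^-7 m⁴.
θ = (T/G)·Σ L_i/J_i = (1680/76.8×10⁹)·(0.275/6.80×10^-7 + 0.888/5.85×10^-7) = 0.04207 rad.

2.41°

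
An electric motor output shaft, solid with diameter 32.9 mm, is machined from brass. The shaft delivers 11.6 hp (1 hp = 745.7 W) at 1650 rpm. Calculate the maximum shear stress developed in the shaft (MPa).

7.16 MPa

ω = 2π·1650/60 = 172.8 rad/s, so T = P/ω = 11.6×745.7 / 172.8 = 50.06 N·m.
J = πd⁴/32 = π(0.0329)⁴/32 = 1.150×10^-7 m⁴.
τ_max = T·r/J = 50.06 × 0.0164 / 1.150×10^-7 = 7.160×10^6 Pa.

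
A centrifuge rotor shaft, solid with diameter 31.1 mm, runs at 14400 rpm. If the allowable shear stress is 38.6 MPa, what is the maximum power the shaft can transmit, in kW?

J = πd⁴/32 = π(0.0311)⁴/32 = 9.184×10^-8 m⁴.
T_max = τ_allow·J/r = 3.86×10^7 × 9.184×10^-8 / 0.0156 = 228.0 N·m.
ω = 2π·14400/60 = 1508 rad/s, so P_max = T_max·ω = 3.438×10^5 W.

344 kW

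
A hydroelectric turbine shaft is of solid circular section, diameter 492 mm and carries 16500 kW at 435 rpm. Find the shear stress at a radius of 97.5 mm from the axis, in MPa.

ω = 2π·435/60 = 45.55 rad/s, so T = P/ω = 16500×10³ / 45.55 = 362200 N·m.
J = πd⁴/32 = π(0.492)⁴/32 = 5.753×10^-3 m⁴.
Shear stress varies linearly with radius: τ = T·r/J = 362200 × 0.0975 / 5.753×10^-3 = 6.139×10^6 Pa.

6.14 MPa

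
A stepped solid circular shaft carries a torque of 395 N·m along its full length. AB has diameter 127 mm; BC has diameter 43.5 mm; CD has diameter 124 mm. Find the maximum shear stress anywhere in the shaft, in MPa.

24.4 MPa

Under the same torque, τ_max = 16T/(πd³) is largest where d is smallest — segment BC (d = 43.5 mm).
τ_max = 16·395.0/(π·(0.0435)³) = 2.444×10^7 Pa.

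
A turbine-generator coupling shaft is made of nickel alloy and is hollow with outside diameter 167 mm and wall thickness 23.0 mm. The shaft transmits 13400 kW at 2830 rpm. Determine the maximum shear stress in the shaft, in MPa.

68.3 MPa

ω = 2π·2830/60 = 296.4 rad/s, so T = P/ω = 13400×10³ / 296.4 = 45220 N·m.
J = π(d_o⁴ − d_i⁴)/32 = π(0.167⁴ − 0.121⁴)/32 = 5.532×10^-5 m⁴.
τ_max = T·r/J = 45220 × 0.0835 / 5.532×10^-5 = 6.825×10^7 Pa.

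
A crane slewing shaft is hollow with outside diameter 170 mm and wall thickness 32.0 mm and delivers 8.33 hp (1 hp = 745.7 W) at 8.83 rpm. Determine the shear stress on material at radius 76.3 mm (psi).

1070 psi

ω = 2π·8.83/60 = 0.9247 rad/s, so T = P/ω = 8.33×745.7 / 0.9247 = 6718 N·m.
J = π(d_o⁴ − d_i⁴)/32 = π(0.170⁴ − 0.106⁴)/32 = 6.960×10^-5 m⁴.
Shear stress varies linearly with radius: τ = T·r/J = 6718 × 0.0763 / 6.960×10^-5 = 7.364×10^6 Pa.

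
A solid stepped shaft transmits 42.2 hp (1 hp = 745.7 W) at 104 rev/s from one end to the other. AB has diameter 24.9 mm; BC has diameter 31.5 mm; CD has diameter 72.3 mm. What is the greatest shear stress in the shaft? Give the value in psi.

2300 psi

ω = 2π·104 = 653.5 rad/s, so T = P/ω = 42.2×745.7 / 653.5 = 48.16 N·m.
Under the same torque, τ_max = 16T/(πd³) is largest where d is smallest — segment AB (d = 24.9 mm).
τ_max = 16·48.16/(π·(0.0249)³) = 1.589×10^7 Pa.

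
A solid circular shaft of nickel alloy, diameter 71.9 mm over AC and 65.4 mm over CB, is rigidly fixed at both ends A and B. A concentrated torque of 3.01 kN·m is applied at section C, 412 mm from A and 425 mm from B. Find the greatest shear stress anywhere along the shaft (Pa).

Compatibility: T_A·a/J_AC = T_B·b/J_CB with T_A + T_B = T₀.
J_AC = 2.62×10^-6 m⁴, J_CB = 1.80×10^-6 m⁴, so T_A = T₀·(J_AC/a)/((J_AC/a)+(J_CB/b)) = 1809 N·m, T_B = 1201 N·m.
τ in each portion: τ_AC = 2.48×10^7 Pa, τ_CB = 2.19×10^7 Pa; maximum is in AC.
τ_max = T_AC·r/J = 1809·0.0360/2.62×10^-6 = 2.479×10^7 Pa.

2.48e7 Pa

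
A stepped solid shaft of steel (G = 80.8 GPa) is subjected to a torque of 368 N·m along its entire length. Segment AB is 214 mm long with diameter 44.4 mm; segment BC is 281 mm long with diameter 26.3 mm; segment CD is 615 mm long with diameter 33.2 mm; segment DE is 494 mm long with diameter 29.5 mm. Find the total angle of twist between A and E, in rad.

0.0835 rad

J_AB = π(0.0444)⁴/32 = 3.82×10^-7 m⁴; J_BC = π(0.0263)⁴/32 = 4.70×10^-8 m⁴; J_CD = π(0.0332)⁴/32 = 1.19×10^-7 m⁴; J_DE = π(0.0295)⁴/32 = 7.44×10^-8 m⁴.
θ = (T/G)·Σ L_i/J_i = (368.0/80.8×10⁹)·(0.214/3.82×10^-7 + 0.281/4.70×10^-8 + 0.615/1.19×10^-7 + 0.494/7.44×10^-8) = 0.08355 rad.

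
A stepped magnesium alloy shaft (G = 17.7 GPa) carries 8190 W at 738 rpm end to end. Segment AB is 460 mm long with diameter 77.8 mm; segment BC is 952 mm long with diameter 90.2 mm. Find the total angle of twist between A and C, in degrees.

0.0941°

ω = 2π·738/60 = 77.28 rad/s, so T = P/ω = 8190 / 77.28 = 106.0 N·m.
J_AB = π(0.0778)⁴/32 = 3.60×10^-6 m⁴; J_BC = π(0.0902)⁴/32 = 6.50×10^-6 m⁴.
θ = (T/G)·Σ L_i/J_i = (106.0/17.7×10⁹)·(0.460/3.60×10^-6 + 0.952/6.50×10^-6) = 1.643×10^-3 rad.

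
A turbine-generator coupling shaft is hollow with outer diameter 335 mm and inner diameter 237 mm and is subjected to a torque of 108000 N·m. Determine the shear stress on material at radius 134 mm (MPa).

15.6 MPa

J = π(d_o⁴ − d_i⁴)/32 = π(0.335⁴ − 0.237⁴)/32 = 9.267×10^-4 m⁴.
Shear stress varies linearly with radius: τ = T·r/J = 108000 × 0.134 / 9.267×10^-4 = 1.562×10^7 Pa.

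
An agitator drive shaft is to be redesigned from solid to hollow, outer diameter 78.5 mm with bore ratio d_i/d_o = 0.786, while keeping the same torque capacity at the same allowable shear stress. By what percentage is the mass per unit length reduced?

47.3 %

Equal τ_max and T ⇒ the solid shaft needs d_s³ = d_o³(1−k⁴), so d_s = 78.5·(1−0.786⁴)^(1/3) = 66.88 mm.
Area ratio A_h/A_s = d_o²(1−k²)/d_s² = (1−k²)/(1−k⁴)^(2/3) = 0.5266.
Mass saving = 1 − 0.5266 = 47.3 %.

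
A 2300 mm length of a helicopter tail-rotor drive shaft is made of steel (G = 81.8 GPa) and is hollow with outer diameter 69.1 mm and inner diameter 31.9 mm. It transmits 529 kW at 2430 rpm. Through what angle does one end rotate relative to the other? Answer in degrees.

1.57°

ω = 2π·2430/60 = 254.5 rad/s, so T = P/ω = 529×10³ / 254.5 = 2079 N·m.
J = π(d_o⁴ − d_i⁴)/32 = π(0.0691⁴ − 0.0319⁴)/32 = 2.137×10^-6 m⁴.
θ = T·L/(G·J) = 2079 × 2.30 / (81.8×10⁹ × 2.137×10^-6) = 0.02736 rad.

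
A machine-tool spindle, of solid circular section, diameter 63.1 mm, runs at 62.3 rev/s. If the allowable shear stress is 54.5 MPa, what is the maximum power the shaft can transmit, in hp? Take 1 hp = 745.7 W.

J = πd⁴/32 = π(0.0631)⁴/32 = 1.556×10^-6 m⁴.
T_max = τ_allow·J/r = 5.45×10^7 × 1.556×10^-6 / 0.0316 = 2689 N·m.
ω = 2π·62.3 = 391.4 rad/s, so P_max = T_max·ω = 1.052×10^6 W.

1410 hp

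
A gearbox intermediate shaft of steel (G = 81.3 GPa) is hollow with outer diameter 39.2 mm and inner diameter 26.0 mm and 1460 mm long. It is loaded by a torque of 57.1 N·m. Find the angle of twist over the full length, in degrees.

0.314°

J = π(d_o⁴ − d_i⁴)/32 = π(0.0392⁴ − 0.0260⁴)/32 = 1.870×10^-7 m⁴.
θ = T·L/(G·J) = 57.10 × 1.46 / (81.3×10⁹ × 1.870×10^-7) = 5.485×10^-3 rad.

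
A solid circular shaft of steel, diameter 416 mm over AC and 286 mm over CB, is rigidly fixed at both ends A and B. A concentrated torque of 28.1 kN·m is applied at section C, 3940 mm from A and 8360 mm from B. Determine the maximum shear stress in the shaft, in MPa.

1.80 MPa

Compatibility: T_A·a/J_AC = T_B·b/J_CB with T_A + T_B = T₀.
J_AC = 2.94×10^-3 m⁴, J_CB = 6.57×10^-4 m⁴, so T_A = T₀·(J_AC/a)/((J_AC/a)+(J_CB/b)) = 25420 N·m, T_B = 2677 N·m.
τ in each portion: τ_AC = 1.80×10^6 Pa, τ_CB = 5.83×10^5 Pa; maximum is in AC.
τ_max = T_AC·r/J = 25420·0.208/2.94×10^-3 = 1.799×10^6 Pa.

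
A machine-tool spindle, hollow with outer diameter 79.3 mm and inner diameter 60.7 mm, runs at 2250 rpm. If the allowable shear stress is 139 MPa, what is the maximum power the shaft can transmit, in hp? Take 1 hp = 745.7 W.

2820 hp

J = π(d_o⁴ − d_i⁴)/32 = π(0.0793⁴ − 0.0607⁴)/32 = 2.550×10^-6 m⁴.
T_max = τ_allow·J/r = 1.39×10^8 × 2.550×10^-6 / 0.0396 = 8938 N·m.
ω = 2π·2250/60 = 235.6 rad/s, so P_max = T_max·ω = 2.106×10^6 W.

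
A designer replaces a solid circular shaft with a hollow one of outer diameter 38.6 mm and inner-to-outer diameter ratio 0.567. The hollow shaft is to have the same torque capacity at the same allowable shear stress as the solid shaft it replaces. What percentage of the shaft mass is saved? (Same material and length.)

27.0 %

Equal τ_max and T ⇒ the solid shaft needs d_s³ = d_o³(1−k⁴), so d_s = 38.6·(1−0.567⁴)^(1/3) = 37.22 mm.
Area ratio A_h/A_s = d_o²(1−k²)/d_s² = (1−k²)/(1−k⁴)^(2/3) = 0.7297.
Mass saving = 1 − 0.7297 = 27.0 %.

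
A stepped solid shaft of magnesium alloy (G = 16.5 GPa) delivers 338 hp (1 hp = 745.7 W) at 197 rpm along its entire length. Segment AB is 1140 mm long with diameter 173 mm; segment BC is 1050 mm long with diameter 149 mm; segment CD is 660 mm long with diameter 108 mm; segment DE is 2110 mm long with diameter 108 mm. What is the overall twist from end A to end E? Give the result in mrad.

ω = 2π·197/60 = 20.63 rad/s, so T = P/ω = 338×745.7 / 20.63 = 12220 N·m.
J_AB = π(0.173)⁴/32 = 8.79×10^-5 m⁴; J_BC = π(0.149)⁴/32 = 4.84×10^-5 m⁴; J_CD = π(0.108)⁴/32 = 1.34×10^-5 m⁴; J_DE = π(0.108)⁴/32 = 1.34×10^-5 m⁴.
θ = (T/G)·Σ L_i/J_i = (12220/16.5×10⁹)·(1.14/8.79×10^-5 + 1.05/4.84×10^-5 + 0.660/1.34×10^-5 + 2.11/1.34×10^-5) = 0.1792 rad.

179 mrad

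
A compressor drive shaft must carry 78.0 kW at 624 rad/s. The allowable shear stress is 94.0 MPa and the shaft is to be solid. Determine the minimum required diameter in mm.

ω = 624 rad/s, so T = P/ω = 78.0×10³ / 624.0 = 125.0 N·m.
For a solid shaft τ_max = 16T/(πd³), so d = (16T/(π τ_allow))^(1/3) = (16·125.0/(π·9.40×10^7))^(1/3) = 0.01892 m.

18.9 mm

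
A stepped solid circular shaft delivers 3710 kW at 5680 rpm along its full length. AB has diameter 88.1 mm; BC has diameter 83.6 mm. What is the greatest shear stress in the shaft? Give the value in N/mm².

54.4 N/mm²

ω = 2π·5680/60 = 594.8 rad/s, so T = P/ω = 3710×10³ / 594.8 = 6237 N·m.
Under the same torque, τ_max = 16T/(πd³) is largest where d is smallest — segment BC (d = 83.6 mm).
τ_max = 16·6237/(π·(0.0836)³) = 5.437×10^7 Pa.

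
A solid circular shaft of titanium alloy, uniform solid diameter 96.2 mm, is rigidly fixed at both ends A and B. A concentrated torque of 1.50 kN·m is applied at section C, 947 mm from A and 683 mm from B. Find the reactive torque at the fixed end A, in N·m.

629 N·m

With uniform GJ and both ends fixed, compatibility θ_AC = θ_CB gives T_A·a = T_B·b, together with T_A + T_B = T₀.
T_A = T₀·b/(a+b) = 1500·683/1630 = 628.5 N·m; T_B = 871.5 N·m.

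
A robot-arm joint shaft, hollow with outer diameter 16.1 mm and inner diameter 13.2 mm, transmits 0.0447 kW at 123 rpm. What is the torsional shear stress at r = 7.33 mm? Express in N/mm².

ω = 2π·123/60 = 12.88 rad/s, so T = P/ω = 0.0447×10³ / 12.88 = 3.470 N·m.
J = π(d_o⁴ − d_i⁴)/32 = π(0.0161⁴ − 0.0132⁴)/32 = 3.616×10^-9 m⁴.
Shear stress varies linearly with radius: τ = T·r/J = 3.470 × 0.00733 / 3.616×10^-9 = 7.035×10^6 Pa.

7.04 N/mm²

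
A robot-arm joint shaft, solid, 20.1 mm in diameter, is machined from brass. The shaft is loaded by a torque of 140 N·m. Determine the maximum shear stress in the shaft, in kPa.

87800 kPa

J = πd⁴/32 = π(0.0201)⁴/32 = 1.602×10^-8 m⁴.
τ_max = T·r/J = 140.0 × 0.0100 / 1.602×10^-8 = 8.780×10^7 Pa.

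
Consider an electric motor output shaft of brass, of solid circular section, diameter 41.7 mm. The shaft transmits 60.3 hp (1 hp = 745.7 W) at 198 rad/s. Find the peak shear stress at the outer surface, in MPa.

ω = 198 rad/s, so T = P/ω = 60.3×745.7 / 198.0 = 227.1 N·m.
J = πd⁴/32 = π(0.0417)⁴/32 = 2.969×10^-7 m⁴.
τ_max = T·r/J = 227.1 × 0.0209 / 2.969×10^-7 = 1.595×10^7 Pa.

16.0 MPa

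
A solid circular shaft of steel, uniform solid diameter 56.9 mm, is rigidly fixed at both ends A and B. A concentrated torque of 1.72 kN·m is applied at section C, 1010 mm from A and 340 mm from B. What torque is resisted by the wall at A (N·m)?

With uniform GJ and both ends fixed, compatibility θ_AC = θ_CB gives T_A·a = T_B·b, together with T_A + T_B = T₀.
T_A = T₀·b/(a+b) = 1720·340/1350 = 433.2 N·m; T_B = 1287 N·m.

433 N·m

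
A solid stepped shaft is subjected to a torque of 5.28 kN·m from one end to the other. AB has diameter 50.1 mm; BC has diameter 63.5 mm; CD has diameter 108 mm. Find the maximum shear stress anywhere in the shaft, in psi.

31000 psi

Under the same torque, τ_max = 16T/(πd³) is largest where d is smallest — segment AB (d = 50.1 mm).
τ_max = 16·5280/(π·(0.0501)³) = 2.138×10^8 Pa.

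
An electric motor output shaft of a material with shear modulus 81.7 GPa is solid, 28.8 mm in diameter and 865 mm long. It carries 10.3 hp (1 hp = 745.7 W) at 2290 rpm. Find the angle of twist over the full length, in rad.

ω = 2π·2290/60 = 239.8 rad/s, so T = P/ω = 10.3×745.7 / 239.8 = 32.03 N·m.
J = πd⁴/32 = π(0.0288)⁴/32 = 6.754×10^-8 m⁴.
θ = T·L/(G·J) = 32.03 × 0.865 / (81.7×10⁹ × 6.754×10^-8) = 5.021×10^-3 rad.

0.00502 rad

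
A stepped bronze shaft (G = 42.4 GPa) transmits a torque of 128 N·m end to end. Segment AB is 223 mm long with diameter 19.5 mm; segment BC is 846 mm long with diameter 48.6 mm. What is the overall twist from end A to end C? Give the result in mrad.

52.1 mrad

J_AB = π(0.0195)⁴/32 = 1.42×10^-8 m⁴; J_BC = π(0.0486)⁴/32 = 5.48×10^-7 m⁴.
θ = (T/G)·Σ L_i/J_i = (128.0/42.4×10⁹)·(0.223/1.42×10^-8 + 0.846/5.48×10^-7) = 0.05209 rad.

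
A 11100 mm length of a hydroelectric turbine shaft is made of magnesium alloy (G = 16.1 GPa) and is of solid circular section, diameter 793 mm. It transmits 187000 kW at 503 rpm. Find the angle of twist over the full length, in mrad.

ω = 2π·503/60 = 52.67 rad/s, so T = P/ω = 187000×10³ / 52.67 = 3.550e6 N·m.
J = πd⁴/32 = π(0.793)⁴/32 = 0.03882 m⁴.
θ = T·L/(G·J) = 3.550e6 × 11.1 / (16.1×10⁹ × 0.03882) = 0.06304 rad.

63.0 mrad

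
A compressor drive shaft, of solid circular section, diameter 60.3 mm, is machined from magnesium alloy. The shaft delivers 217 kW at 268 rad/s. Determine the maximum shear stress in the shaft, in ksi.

ω = 268 rad/s, so T = P/ω = 217×10³ / 268.0 = 809.7 N·m.
J = πd⁴/32 = π(0.0603)⁴/32 = 1.298×10^-6 m⁴.
τ_max = T·r/J = 809.7 × 0.0301 / 1.298×10^-6 = 1.881×10^7 Pa.

2.73 ksi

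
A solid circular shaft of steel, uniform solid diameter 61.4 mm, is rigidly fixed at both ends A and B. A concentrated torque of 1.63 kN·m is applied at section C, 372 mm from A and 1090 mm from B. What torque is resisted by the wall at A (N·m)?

With uniform GJ and both ends fixed, compatibility θ_AC = θ_CB gives T_A·a = T_B·b, together with T_A + T_B = T₀.
T_A = T₀·b/(a+b) = 1630·1090/1462 = 1215 N·m; T_B = 414.7 N·m.

1220 N·m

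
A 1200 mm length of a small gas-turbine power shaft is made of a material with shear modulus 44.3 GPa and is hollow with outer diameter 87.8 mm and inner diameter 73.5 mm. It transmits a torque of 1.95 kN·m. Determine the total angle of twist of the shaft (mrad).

J = π(d_o⁴ − d_i⁴)/32 = π(0.0878⁴ − 0.0735⁴)/32 = 2.969×10^-6 m⁴.
θ = T·L/(G·J) = 1950 × 1.20 / (44.3×10⁹ × 2.969×10^-6) = 0.01779 rad.

17.8 mrad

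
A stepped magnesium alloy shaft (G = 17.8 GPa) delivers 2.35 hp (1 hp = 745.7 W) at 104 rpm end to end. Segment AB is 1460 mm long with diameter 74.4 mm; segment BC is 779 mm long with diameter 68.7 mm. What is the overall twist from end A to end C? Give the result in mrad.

ω = 2π·104/60 = 10.89 rad/s, so T = P/ω = 2.35×745.7 / 10.89 = 160.9 N·m.
J_AB = π(0.0744)⁴/32 = 3.01×10^-6 m⁴; J_BC = π(0.0687)⁴/32 = 2.19×10^-6 m⁴.
θ = (T/G)·Σ L_i/J_i = (160.9/17.8×10⁹)·(1.46/3.01×10^-6 + 0.779/2.19×10^-6) = 7.607×10^-3 rad.

7.61 mrad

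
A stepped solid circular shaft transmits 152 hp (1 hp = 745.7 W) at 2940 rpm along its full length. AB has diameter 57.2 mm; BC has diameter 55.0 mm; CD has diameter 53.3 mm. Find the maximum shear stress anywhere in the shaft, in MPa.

12.4 MPa

ω = 2π·2940/60 = 307.9 rad/s, so T = P/ω = 152×745.7 / 307.9 = 368.2 N·m.
Under the same torque, τ_max = 16T/(πd³) is largest where d is smallest — segment CD (d = 53.3 mm).
τ_max = 16·368.2/(π·(0.0533)³) = 1.238×10^7 Pa.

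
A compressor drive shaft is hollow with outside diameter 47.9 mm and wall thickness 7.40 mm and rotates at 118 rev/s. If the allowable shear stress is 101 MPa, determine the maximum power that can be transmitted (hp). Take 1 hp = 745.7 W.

J = π(d_o⁴ − d_i⁴)/32 = π(0.0479⁴ − 0.0331⁴)/32 = 3.990×10^-7 m⁴.
T_max = τ_allow·J/r = 1.01×10^8 × 3.990×10^-7 / 0.0239 = 1683 N·m.
ω = 2π·118 = 741.4 rad/s, so P_max = T_max·ω = 1.247×10^6 W.

1670 hp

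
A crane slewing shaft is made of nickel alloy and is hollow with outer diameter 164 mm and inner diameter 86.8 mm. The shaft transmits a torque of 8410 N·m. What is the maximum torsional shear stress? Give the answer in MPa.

10.5 MPa

J = π(d_o⁴ − d_i⁴)/32 = π(0.164⁴ − 0.0868⁴)/32 = 6.545×10^-5 m⁴.
τ_max = T·r/J = 8410 × 0.0820 / 6.545×10^-5 = 1.054×10^7 Pa.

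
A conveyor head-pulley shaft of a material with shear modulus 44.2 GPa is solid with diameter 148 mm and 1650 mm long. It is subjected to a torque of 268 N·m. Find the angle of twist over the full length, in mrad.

J = πd⁴/32 = π(0.148)⁴/32 = 4.710×10^-5 m⁴.
θ = T·L/(G·J) = 268.0 × 1.65 / (44.2×10⁹ × 4.710×10^-5) = 2.124×10^-4 rad.

0.212 mrad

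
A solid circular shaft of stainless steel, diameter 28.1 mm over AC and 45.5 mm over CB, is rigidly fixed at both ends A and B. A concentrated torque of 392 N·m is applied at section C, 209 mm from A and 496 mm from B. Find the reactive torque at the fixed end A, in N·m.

Compatibility: T_A·a/J_AC = T_B·b/J_CB with T_A + T_B = T₀.
J_AC = 6.12×10^-8 m⁴, J_CB = 4.21×10^-7 m⁴, so T_A = T₀·(J_AC/a)/((J_AC/a)+(J_CB/b)) = 100.6 N·m, T_B = 291.4 N·m.

101 N·m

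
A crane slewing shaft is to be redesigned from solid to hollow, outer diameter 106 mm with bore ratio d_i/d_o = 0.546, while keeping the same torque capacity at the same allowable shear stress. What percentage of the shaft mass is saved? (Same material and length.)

25.3 %

Equal τ_max and T ⇒ the solid shaft needs d_s³ = d_o³(1−k⁴), so d_s = 106·(1−0.546⁴)^(1/3) = 102.8 mm.
Area ratio A_h/A_s = d_o²(1−k²)/d_s² = (1−k²)/(1−k⁴)^(2/3) = 0.7468.
Mass saving = 1 − 0.7468 = 25.3 %.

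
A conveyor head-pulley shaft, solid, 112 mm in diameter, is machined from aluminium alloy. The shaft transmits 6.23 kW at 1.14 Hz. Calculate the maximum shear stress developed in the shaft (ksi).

ω = 2π·1.14 = 7.163 rad/s, so T = P/ω = 6.23×10³ / 7.163 = 869.8 N·m.
J = πd⁴/32 = π(0.112)⁴/32 = 1.545×10^-5 m⁴.
τ_max = T·r/J = 869.8 × 0.0560 / 1.545×10^-5 = 3.153×10^6 Pa.

0.457 ksi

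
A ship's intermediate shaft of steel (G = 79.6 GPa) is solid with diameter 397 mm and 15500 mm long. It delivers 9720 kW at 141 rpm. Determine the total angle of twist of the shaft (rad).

ω = 2π·141/60 = 14.77 rad/s, so T = P/ω = 9720×10³ / 14.77 = 658300 N·m.
J = πd⁴/32 = π(0.397)⁴/32 = 2.439×10^-3 m⁴.
θ = T·L/(G·J) = 658300 × 15.5 / (79.6×10⁹ × 2.439×10^-3) = 0.05256 rad.

0.0526 rad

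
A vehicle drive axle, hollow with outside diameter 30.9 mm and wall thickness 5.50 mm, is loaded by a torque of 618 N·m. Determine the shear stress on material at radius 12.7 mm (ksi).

15.4 ksi

J = π(d_o⁴ − d_i⁴)/32 = π(0.0309⁴ − 0.0199⁴)/32 = 7.411×10^-8 m⁴.
Shear stress varies linearly with radius: τ = T·r/J = 618.0 × 0.0127 / 7.411×10^-8 = 1.059×10^8 Pa.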